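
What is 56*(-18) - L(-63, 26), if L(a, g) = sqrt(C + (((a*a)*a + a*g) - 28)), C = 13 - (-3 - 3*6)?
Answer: -1008 - I*sqrt(251679) ≈ -1008.0 - 501.68*I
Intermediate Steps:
C = 34 (C = 13 - (-3 - 18) = 13 - 1*(-21) = 13 + 21 = 34)
L(a, g) = sqrt(6 + a**3 + a*g) (L(a, g) = sqrt(34 + (((a*a)*a + a*g) - 28)) = sqrt(34 + ((a**2*a + a*g) - 28)) = sqrt(34 + ((a**3 + a*g) - 28)) = sqrt(34 + (-28 + a**3 + a*g)) = sqrt(6 + a**3 + a*g))
56*(-18) - L(-63, 26) = 56*(-18) - sqrt(6 + (-63)**3 - 63*26) = -1008 - sqrt(6 - 250047 - 1638) = -1008 - sqrt(-251679) = -1008 - I*sqrt(251679)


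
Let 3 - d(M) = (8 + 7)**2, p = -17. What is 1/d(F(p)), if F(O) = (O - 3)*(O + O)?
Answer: -1/222 ≈ -0.0045045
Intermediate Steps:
F(O) = 2*O*(-3 + O) (F(O) = (-3 + O)*(2*O) = 2*O*(-3 + O))
d(M) = -222 (d(M) = 3 - (8 + 7)**2 = 3 - 1*15**2 = 3 - 1*225 = 3 - 225 = -222)
1/d(F(p)) = 1/(-222) = -1/222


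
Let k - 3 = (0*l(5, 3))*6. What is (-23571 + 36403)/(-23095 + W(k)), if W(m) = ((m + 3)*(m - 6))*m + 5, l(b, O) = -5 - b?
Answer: -1604/2893 ≈ -0.55444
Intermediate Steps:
k = 3 (k = 3 + (0*(-5 - 1*5))*6 = 3 + (0*(-5 - 5))*6 = 3 + (0*(-10))*6 = 3 + 0*6 = 3 + 0 = 3)
W(m) = 5 + m*(-6 + m)*(3 + m) (W(m) = ((3 + m)*(-6 + m))*m + 5 = ((-6 + m)*(3 + m))*m + 5 = m*(-6 + m)*(3 + m) + 5 = 5 + m*(-6 + m)*(3 + m))
(-23571 + 36403)/(-23095 + W(k)) = (-23571 + 36403)/(-23095 + (5 + 3**3 - 18*3 - 3*3**2)) = 12832/(-23095 + (5 + 27 - 54 - 3*9)) = 12832/(-23095 + (5 + 27 - 54 - 27)) = 12832/(-23095 - 49) = 12832/(-23144) = 12832*(-1/23144) = -1604/2893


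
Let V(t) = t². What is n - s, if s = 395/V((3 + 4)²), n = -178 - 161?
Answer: -814334/2401 ≈ -339.16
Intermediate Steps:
n = -339
s = 395/2401 (s = 395/(((3 + 4)²)²) = 395/((7²)²) = 395/(49²) = 395/2401 ≈ 0.16451)
n - s = -339 - 1*395/2401 = -339 - 395/2401 = -814334/2401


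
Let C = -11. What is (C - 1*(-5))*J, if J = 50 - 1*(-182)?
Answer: -1392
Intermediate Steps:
J = 232 (J = 50 + 182 = 232)
(C - 1*(-5))*J = (-11 - 1*(-5))*232 = (-11 + 5)*232 = -6*232 = -1392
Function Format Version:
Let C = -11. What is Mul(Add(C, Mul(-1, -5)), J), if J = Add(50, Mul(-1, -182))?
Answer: -1392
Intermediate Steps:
J = 232 (J = Add(50, 182) = 232)
Mul(Add(C, Mul(-1, -5)), J) = Mul(Add(-11, Mul(-1, -5)), 232) = Mul(Add(-11, 5), 232) = Mul(-6, 232) = -1392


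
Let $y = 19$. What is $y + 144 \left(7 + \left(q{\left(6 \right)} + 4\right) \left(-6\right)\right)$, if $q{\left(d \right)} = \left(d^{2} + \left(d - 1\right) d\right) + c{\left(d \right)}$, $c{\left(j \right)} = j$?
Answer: $-64637$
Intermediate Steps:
$q{\left(d \right)} = d + d^{2} + d \left(-1 + d\right)$ ($q{\left(d \right)} = \left(d^{2} + \left(d - 1\right) d\right) + d = \left(d^{2} + \left(-1 + d\right) d\right) + d = \left(d^{2} + d \left(-1 + d\right)\right) + d = d + d^{2} + d \left(-1 + d\right)$)
$y + 144 \left(7 + \left(q{\left(6 \right)} + 4\right) \left(-6\right)\right) = 19 + 144 \left(7 + \left(2 \cdot 6^{2} + 4\right) \left(-6\right)\right) = 19 + 144 \left(7 + \left(2 \cdot 36 + 4\right) \left(-6\right)\right) = 19 + 144 \left(7 + \left(72 + 4\right) \left(-6\right)\right) = 19 + 144 \left(7 + 76 \left(-6\right)\right) = 19 + 144 \left(7 - 456\right) = 19 + 144 \left(-449\right) = 19 - 64656 = -64637$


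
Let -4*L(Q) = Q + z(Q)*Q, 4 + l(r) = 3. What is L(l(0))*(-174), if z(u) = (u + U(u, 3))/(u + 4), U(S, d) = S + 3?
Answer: -58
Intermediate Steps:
U(S, d) = 3 + S
z(u) = (3 + 2*u)/(4 + u) (z(u) = (u + (3 + u))/(u + 4) = (3 + 2*u)/(4 + u))
l(r) = -1 (l(r) = -4 + 3 = -1)
L(Q) = -Q/4 - Q*(3 + 2*Q)/(4*(4 + Q)) (L(Q) = -(Q + ((3 + 2*Q)/(4 + Q))*Q)/4 = -(Q + Q*(3 + 2*Q)/(4 + Q))/4 = -Q/4 - Q*(3 + 2*Q)/(4*(4 + Q)))
L(l(0))*(-174) = -1*(-1)*(7 + 3*(-1))/(16 + 4*(-1))*(-174) = -1*(-1)*(7 - 3)/(16 - 4)*(-174) = -1*(-1)*4/12*(-174) = -1*(-1)*1/12*4*(-174) = (⅓)*(-174) = -58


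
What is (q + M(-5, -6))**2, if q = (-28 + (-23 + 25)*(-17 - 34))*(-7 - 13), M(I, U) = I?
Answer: 6734025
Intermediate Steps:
q = 2600 (q = (-28 + 2*(-51))*(-20) = (-28 - 102)*(-20) = -130*(-20) = 2600)
(q + M(-5, -6))**2 = (2600 - 5)**2 = 2595**2 = 6734025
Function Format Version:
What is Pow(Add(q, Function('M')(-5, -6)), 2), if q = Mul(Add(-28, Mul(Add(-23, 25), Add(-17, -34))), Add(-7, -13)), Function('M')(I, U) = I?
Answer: 6734025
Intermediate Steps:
q = 2600 (q = Mul(Add(-28, Mul(2, -51)), -20) = Mul(Add(-28, -102), -20) = Mul(-130, -20) = 2600)
Pow(Add(q, Function('M')(-5, -6)), 2) = Pow(Add(2600, -5), 2) = Pow(2595, 2) = 6734025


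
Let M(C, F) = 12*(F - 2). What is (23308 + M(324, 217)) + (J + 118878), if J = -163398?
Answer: -18632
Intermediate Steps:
M(C, F) = -24 + 12*F (M(C, F) = 12*(-2 + F) = -24 + 12*F)
(23308 + M(324, 217)) + (J + 118878) = (23308 + (-24 + 12*217)) + (-163398 + 118878) = (23308 + (-24 + 2604)) - 44520 = (23308 + 2580) - 44520 = 25888 - 44520 = -18632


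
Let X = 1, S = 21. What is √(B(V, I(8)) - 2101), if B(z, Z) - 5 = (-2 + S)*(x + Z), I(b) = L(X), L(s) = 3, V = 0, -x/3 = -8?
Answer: I*√1583 ≈ 39.787*I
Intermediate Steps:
x = 24 (x = -3*(-8) = 24)
I(b) = 3
B(z, Z) = 461 + 19*Z (B(z, Z) = 5 + (-2 + 21)*(24 + Z) = 5 + 19*(24 + Z) = 5 + (456 + 19*Z) = 461 + 19*Z)
√(B(V, I(8)) - 2101) = √((461 + 19*3) - 2101) = √((461 + 57) - 2101) = √(518 - 2101) = √(-1583) = I*√1583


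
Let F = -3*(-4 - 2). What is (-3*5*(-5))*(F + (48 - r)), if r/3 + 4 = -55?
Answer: 18225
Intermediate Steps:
F = 18 (F = -3*(-6) = 18)
r = -177 (r = -12 + 3*(-55) = -12 - 165 = -177)
(-3*5*(-5))*(F + (48 - r)) = (-3*5*(-5))*(18 + (48 - 1*(-177))) = (-15*(-5))*(18 + (48 + 177)) = 75*(18 + 225) = 75*243 = 18225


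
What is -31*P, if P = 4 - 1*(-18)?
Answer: -682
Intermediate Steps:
P = 22 (P = 4 + 18 = 22)
-31*P = -31*22 = -682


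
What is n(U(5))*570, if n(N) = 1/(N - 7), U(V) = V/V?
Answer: -95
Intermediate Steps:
U(V) = 1
n(N) = 1/(-7 + N)
n(U(5))*570 = 570/(-7 + 1) = 570/(-6) = -⅙*570 = -95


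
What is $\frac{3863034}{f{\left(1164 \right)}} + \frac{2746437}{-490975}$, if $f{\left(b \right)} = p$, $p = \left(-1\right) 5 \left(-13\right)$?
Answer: $\frac{379294919949}{6382675} \approx 59426.0$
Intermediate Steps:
$p = 65$ ($p = \left(-5\right) \left(-13\right) = 65$)
$f{\left(b \right)} = 65$
$\frac{3863034}{f{\left(1164 \right)}} + \frac{2746437}{-490975} = \frac{3863034}{65} + \frac{2746437}{-490975} = 3863034 \cdot \frac{1}{65} + 2746437 \left(- \frac{1}{490975}\right) = \frac{3863034}{65} - \frac{2746437}{490975} = \frac{379294919949}{6382675}$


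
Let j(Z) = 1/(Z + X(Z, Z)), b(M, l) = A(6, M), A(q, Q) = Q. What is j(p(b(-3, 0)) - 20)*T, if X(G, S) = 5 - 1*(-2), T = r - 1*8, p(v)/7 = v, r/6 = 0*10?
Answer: 4/17 ≈ 0.23529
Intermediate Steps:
r = 0 (r = 6*(0*10) = 6*0 = 0)
b(M, l) = M
p(v) = 7*v
T = -8 (T = 0 - 1*8 = 0 - 8 = -8)
X(G, S) = 7 (X(G, S) = 5 + 2 = 7)
j(Z) = 1/(7 + Z) (j(Z) = 1/(Z + 7) = 1/(7 + Z))
j(p(b(-3, 0)) - 20)*T = -8/(7 + (7*(-3) - 20)) = -8/(7 + (-21 - 20)) = -8/(7 - 41) = -8/(-34) = -1/34*(-8) = 4/17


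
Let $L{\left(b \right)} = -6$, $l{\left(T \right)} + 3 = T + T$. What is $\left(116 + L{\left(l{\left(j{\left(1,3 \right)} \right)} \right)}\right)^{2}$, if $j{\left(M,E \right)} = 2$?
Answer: $12100$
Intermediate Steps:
$l{\left(T \right)} = -3 + 2 T$ ($l{\left(T \right)} = -3 + \left(T + T\right) = -3 + 2 T$)
$\left(116 + L{\left(l{\left(j{\left(1,3 \right)} \right)} \right)}\right)^{2} = \left(116 - 6\right)^{2} = 110^{2} = 12100$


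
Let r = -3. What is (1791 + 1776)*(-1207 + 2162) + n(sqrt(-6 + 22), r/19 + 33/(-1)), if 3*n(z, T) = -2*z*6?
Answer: 3406469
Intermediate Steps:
n(z, T) = -4*z (n(z, T) = (-2*z*6)/3 = (-12*z)/3 = -4*z)
(1791 + 1776)*(-1207 + 2162) + n(sqrt(-6 + 22), r/19 + 33/(-1)) = (1791 + 1776)*(-1207 + 2162) - 4*sqrt(-6 + 22) = 3567*955 - 4*sqrt(16) = 3406485 - 4*4 = 3406485 - 16 = 3406469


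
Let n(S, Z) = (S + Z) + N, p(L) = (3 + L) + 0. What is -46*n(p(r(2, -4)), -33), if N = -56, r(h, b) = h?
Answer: 3864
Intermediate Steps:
p(L) = 3 + L
n(S, Z) = -56 + S + Z (n(S, Z) = (S + Z) - 56 = -56 + S + Z)
-46*n(p(r(2, -4)), -33) = -46*(-56 + (3 + 2) - 33) = -46*(-56 + 5 - 33) = -46*(-84) = 3864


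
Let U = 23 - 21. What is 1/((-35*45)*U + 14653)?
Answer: 1/11503 ≈ 8.6934e-5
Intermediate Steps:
U = 2
1/((-35*45)*U + 14653) = 1/(-35*45*2 + 14653) = 1/(-1575*2 + 14653) = 1/(-3150 + 14653) = 1/11503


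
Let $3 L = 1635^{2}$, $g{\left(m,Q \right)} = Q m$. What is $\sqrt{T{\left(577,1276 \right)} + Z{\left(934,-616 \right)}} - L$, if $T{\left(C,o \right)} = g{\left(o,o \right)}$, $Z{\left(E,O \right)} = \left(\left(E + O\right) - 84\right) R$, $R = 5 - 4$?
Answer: $-891075 + \sqrt{1628410} \approx -8.898 \cdot 10^{5}$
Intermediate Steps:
$R = 1$ ($R = 5 - 4 = 1$)
$L = 891075$ ($L = \frac{1635^{2}}{3} = \frac{1}{3} \cdot 2673225 = 891075$)
$Z{\left(E,O \right)} = -84 + E + O$ ($Z{\left(E,O \right)} = \left(\left(E + O\right) - 84\right) 1 = \left(-84 + E + O\right) 1 = -84 + E + O$)
$T{\left(C,o \right)} = o^{2}$ ($T{\left(C,o \right)} = o o = o^{2}$)
$\sqrt{T{\left(577,1276 \right)} + Z{\left(934,-616 \right)}} - L = \sqrt{1276^{2} - -234} - 891075 = \sqrt{1628176 + 234} - 891075 = \sqrt{1628410} - 891075 = -891075 + \sqrt{1628410}$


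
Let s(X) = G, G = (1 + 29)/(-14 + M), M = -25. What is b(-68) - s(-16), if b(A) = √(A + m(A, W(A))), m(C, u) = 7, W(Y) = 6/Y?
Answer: 10/13 + I*√61 ≈ 0.76923 + 7.8102*I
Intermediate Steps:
G = -10/13 (G = (1 + 29)/(-14 - 25) = 30/(-39) = 30*(-1/39) = -10/13 ≈ -0.76923)
b(A) = √(7 + A) (b(A) = √(A + 7) = √(7 + A))
s(X) = -10/13
b(-68) - s(-16) = √(7 - 68) - 1*(-10/13) = √(-61) + 10/13 = I*√61 + 10/13 = 10/13 + I*√61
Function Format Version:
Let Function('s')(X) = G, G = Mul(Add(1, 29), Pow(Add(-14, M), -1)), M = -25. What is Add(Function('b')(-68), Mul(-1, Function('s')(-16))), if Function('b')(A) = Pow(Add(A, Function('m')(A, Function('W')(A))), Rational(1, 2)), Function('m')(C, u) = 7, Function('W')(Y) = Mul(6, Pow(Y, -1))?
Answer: Add(Rational(10, 13), Mul(I, Pow(61, Rational(1, 2)))) ≈ Add(0.76923, Mul(7.8102, I))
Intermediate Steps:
G = Rational(-10, 13) (G = Mul(Add(1, 29), Pow(Add(-14, -25), -1)) = Mul(30, Pow(-39, -1)) = Mul(30, Rational(-1, 39)) = Rational(-10, 13) ≈ -0.76923)
Function('b')(A) = Pow(Add(7, A), Rational(1, 2)) (Function('b')(A) = Pow(Add(A, 7), Rational(1, 2)) = Pow(Add(7, A), Rational(1, 2)))
Function('s')(X) = Rational(-10, 13)
Add(Function('b')(-68), Mul(-1, Function('s')(-16))) = Add(Pow(Add(7, -68), Rational(1, 2)), Mul(-1, Rational(-10, 13))) = Add(Pow(-61, Rational(1, 2)), Rational(10, 13)) = Add(Mul(I, Pow(61, Rational(1, 2))), Rational(10, 13)) = Add(Rational(10, 13), Mul(I, Pow(61, Rational(1, 2))))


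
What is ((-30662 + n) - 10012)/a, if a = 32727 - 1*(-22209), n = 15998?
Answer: -6169/13734 ≈ -0.44918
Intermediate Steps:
a = 54936 (a = 32727 + 22209 = 54936)
((-30662 + n) - 10012)/a = ((-30662 + 15998) - 10012)/54936 = (-14664 - 10012)*(1/54936) = -24676*1/54936 = -6169/13734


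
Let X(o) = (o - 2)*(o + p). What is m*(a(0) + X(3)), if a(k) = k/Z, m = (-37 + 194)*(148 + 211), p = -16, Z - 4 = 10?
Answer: -732719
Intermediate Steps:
Z = 14 (Z = 4 + 10 = 14)
m = 56363 (m = 157*359 = 56363)
a(k) = k/14
X(o) = (-16 + o)*(-2 + o) (X(o) = (o - 2)*(o - 16) = (-2 + o)*(-16 + o) = (-16 + o)*(-2 + o))
m*(a(0) + X(3)) = 56363*((1/14)*0 + (32 + 3**2 - 18*3)) = 56363*(0 + (32 + 9 - 54)) = 56363*(0 - 13) = 56363*(-13) = -732719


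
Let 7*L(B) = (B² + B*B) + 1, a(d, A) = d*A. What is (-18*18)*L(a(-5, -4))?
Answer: -259524/7 ≈ -37075.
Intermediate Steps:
a(d, A) = A*d
L(B) = ⅐ + 2*B²/7 (L(B) = ((B² + B*B) + 1)/7 = ((B² + B²) + 1)/7 = (2*B² + 1)/7 = (1 + 2*B²)/7 = ⅐ + 2*B²/7)
(-18*18)*L(a(-5, -4)) = (-18*18)*(⅐ + 2*(-4*(-5))²/7) = -324*(⅐ + (2/7)*20²) = -324*(⅐ + (2/7)*400) = -324*(⅐ + 800/7) = -324*801/7 = -259524/7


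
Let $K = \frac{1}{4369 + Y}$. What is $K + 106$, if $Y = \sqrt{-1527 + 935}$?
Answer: $\frac{2023412187}{19088753} - \frac{4 i \sqrt{37}}{19088753} \approx 106.0 - 1.2746 \cdot 10^{-6} i$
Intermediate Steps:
$Y = 4 i \sqrt{37}$ ($Y = \sqrt{-592} = 4 i \sqrt{37} \approx 24.331 i$)
$K = \frac{1}{4369 + 4 i \sqrt{37}} \approx 0.00022888 - 1.275 \cdot 10^{-6} i$
$K + 106 = \left(\frac{4369}{19088753} - \frac{4 i \sqrt{37}}{19088753}\right) + 106 = \frac{2023412187}{19088753} - \frac{4 i \sqrt{37}}{19088753}$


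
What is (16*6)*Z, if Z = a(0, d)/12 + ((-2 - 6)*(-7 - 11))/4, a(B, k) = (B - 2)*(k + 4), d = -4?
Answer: 3456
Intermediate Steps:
a(B, k) = (-2 + B)*(4 + k)
Z = 36 (Z = (-8 - 2*(-4) + 4*0 + 0*(-4))/12 + ((-2 - 6)*(-7 - 11))/4 = (-8 + 8 + 0 + 0)*(1/12) - 8*(-18)*(¼) = 0*(1/12) + 144*(¼) = 0 + 36 = 36)
(16*6)*Z = (16*6)*36 = 96*36 = 3456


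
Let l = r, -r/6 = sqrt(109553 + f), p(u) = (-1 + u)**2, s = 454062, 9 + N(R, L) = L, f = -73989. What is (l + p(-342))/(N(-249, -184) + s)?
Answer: 117649/453869 - 12*sqrt(8891)/453869 ≈ 0.25672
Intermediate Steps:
N(R, L) = -9 + L
r = -12*sqrt(8891) (r = -6*sqrt(109553 - 73989) = -12*sqrt(8891) ≈ -1131.5)
l = -12*sqrt(8891) ≈ -1131.5
(l + p(-342))/(N(-249, -184) + s) = (-12*sqrt(8891) + (-1 - 342)**2)/((-9 - 184) + 454062) = (-12*sqrt(8891) + (-343)**2)/(-193 + 454062) = (-12*sqrt(8891) + 117649)/453869 = (117649 - 12*sqrt(8891))*(1/453869) = 117649/453869 - 12*sqrt(8891)/453869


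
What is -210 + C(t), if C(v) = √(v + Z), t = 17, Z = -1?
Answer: -206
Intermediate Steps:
C(v) = √(-1 + v) (C(v) = √(v - 1) = √(-1 + v))
-210 + C(t) = -210 + √(-1 + 17) = -210 + √16 = -210 + 4 = -206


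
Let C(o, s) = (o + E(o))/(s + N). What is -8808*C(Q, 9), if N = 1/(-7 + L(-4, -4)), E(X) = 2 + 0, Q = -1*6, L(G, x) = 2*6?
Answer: 88080/23 ≈ 3829.6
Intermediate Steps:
L(G, x) = 12
Q = -6
E(X) = 2
N = ⅕ (N = 1/(-7 + 12) = 1/5 = ⅕ ≈ 0.20000)
C(o, s) = (2 + o)/(⅕ + s) (C(o, s) = (o + 2)/(s + ⅕) = (2 + o)/(⅕ + s))
-8808*C(Q, 9) = -44040*(2 - 6)/(1 + 5*9) = -44040*(-4)/(1 + 45) = -44040*(-4)/46 = -8808*(-10/23) = 88080/23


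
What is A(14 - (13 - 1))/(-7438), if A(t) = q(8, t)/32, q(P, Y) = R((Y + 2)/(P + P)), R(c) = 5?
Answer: -5/238016 ≈ -2.1007e-5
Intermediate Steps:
q(P, Y) = 5
A(t) = 5/32
A(14 - (13 - 1))/(-7438) = (5/32)/(-7438) = (5/32)*(-1/7438) = -5/238016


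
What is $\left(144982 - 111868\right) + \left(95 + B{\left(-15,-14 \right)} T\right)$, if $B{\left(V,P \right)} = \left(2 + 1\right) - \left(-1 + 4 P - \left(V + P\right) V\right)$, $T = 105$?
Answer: $85184$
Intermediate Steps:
$B{\left(V,P \right)} = 4 - 4 P + V \left(P + V\right)$ ($B{\left(V,P \right)} = 3 - \left(-1 + 4 P - \left(P + V\right) V\right) = 3 - \left(-1 + 4 P - V \left(P + V\right)\right) = 3 + \left(1 - 4 P + V \left(P + V\right)\right) = 4 - 4 P + V \left(P + V\right)$)
$\left(144982 - 111868\right) + \left(95 + B{\left(-15,-14 \right)} T\right) = \left(144982 - 111868\right) + \left(95 + \left(4 + \left(-15\right)^{2} - -56 - -210\right) 105\right) = 33114 + \left(95 + \left(4 + 225 + 56 + 210\right) 105\right) = 33114 + \left(95 + 495 \cdot 105\right) = 33114 + \left(95 + 51975\right) = 33114 + 52070 = 85184$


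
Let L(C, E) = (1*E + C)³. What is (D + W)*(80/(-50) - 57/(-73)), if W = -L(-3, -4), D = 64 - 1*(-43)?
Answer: -26910/73 ≈ -368.63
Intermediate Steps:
D = 107 (D = 64 + 43 = 107)
L(C, E) = (C + E)³ (L(C, E) = (E + C)³ = (C + E)³)
W = 343 (W = -(-3 - 4)³ = -1*(-7)³ = -1*(-343) = 343)
(D + W)*(80/(-50) - 57/(-73)) = (107 + 343)*(80/(-50) - 57/(-73)) = 450*(80*(-1/50) - 57*(-1/73)) = 450*(-8/5 + 57/73) = 450*(-299/365) = -26910/73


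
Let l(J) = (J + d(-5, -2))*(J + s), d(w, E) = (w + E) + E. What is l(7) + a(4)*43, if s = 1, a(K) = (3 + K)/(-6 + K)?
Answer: -333/2 ≈ -166.50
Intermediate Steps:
d(w, E) = w + 2*E (d(w, E) = (E + w) + E = w + 2*E)
a(K) = (3 + K)/(-6 + K)
l(J) = (1 + J)*(-9 + J) (l(J) = (J + (-5 + 2*(-2)))*(J + 1) = (J + (-5 - 4))*(1 + J) = (J - 9)*(1 + J) = (-9 + J)*(1 + J) = (1 + J)*(-9 + J))
l(7) + a(4)*43 = (-9 + 7**2 - 8*7) + ((3 + 4)/(-6 + 4))*43 = (-9 + 49 - 56) + (7/(-2))*43 = -16 - 1/2*7*43 = -16 - 7/2*43 = -16 - 301/2 = -333/2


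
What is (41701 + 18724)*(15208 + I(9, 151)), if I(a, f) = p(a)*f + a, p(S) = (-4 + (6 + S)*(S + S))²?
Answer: 646509613525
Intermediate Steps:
p(S) = (-4 + 2*S*(6 + S))² (p(S) = (-4 + (6 + S)*(2*S))² = (-4 + 2*S*(6 + S))²)
I(a, f) = a + 4*f*(-2 + a² + 6*a)² (I(a, f) = (4*(-2 + a² + 6*a)²)*f + a = 4*f*(-2 + a² + 6*a)² + a = a + 4*f*(-2 + a² + 6*a)²)
(41701 + 18724)*(15208 + I(9, 151)) = (41701 + 18724)*(15208 + (9 + 4*151*(-2 + 9² + 6*9)²)) = 60425*(15208 + (9 + 4*151*(-2 + 81 + 54)²)) = 60425*(15208 + (9 + 4*151*133²)) = 60425*(15208 + (9 + 4*151*17689)) = 60425*(15208 + (9 + 10684156)) = 60425*(15208 + 10684165) = 60425*10699373 = 646509613525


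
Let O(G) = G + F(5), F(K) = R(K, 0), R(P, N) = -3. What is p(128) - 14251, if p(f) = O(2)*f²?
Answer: -30635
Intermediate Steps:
F(K) = -3
O(G) = -3 + G (O(G) = G - 3 = -3 + G)
p(f) = -f² (p(f) = (-3 + 2)*f² = -f²)
p(128) - 14251 = -1*128² - 14251 = -1*16384 - 14251 = -16384 - 14251 = -30635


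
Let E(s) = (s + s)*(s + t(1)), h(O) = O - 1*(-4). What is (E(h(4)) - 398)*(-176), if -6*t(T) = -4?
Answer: 136928/3 ≈ 45643.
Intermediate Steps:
t(T) = ⅔ (t(T) = -⅙*(-4) = ⅔)
h(O) = 4 + O (h(O) = O + 4 = 4 + O)
E(s) = 2*s*(⅔ + s) (E(s) = (s + s)*(s + ⅔) = (2*s)*(⅔ + s) = 2*s*(⅔ + s))
(E(h(4)) - 398)*(-176) = (2*(4 + 4)*(2 + 3*(4 + 4))/3 - 398)*(-176) = ((⅔)*8*(2 + 3*8) - 398)*(-176) = ((⅔)*8*(2 + 24) - 398)*(-176) = ((⅔)*8*26 - 398)*(-176) = (416/3 - 398)*(-176) = -778/3*(-176) = 136928/3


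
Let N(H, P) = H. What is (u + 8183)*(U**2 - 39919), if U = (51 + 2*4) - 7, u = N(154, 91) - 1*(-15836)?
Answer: -899598195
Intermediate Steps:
u = 15990 (u = 154 - 1*(-15836) = 154 + 15836 = 15990)
U = 52 (U = (51 + 8) - 7 = 59 - 7 = 52)
(u + 8183)*(U**2 - 39919) = (15990 + 8183)*(52**2 - 39919) = 24173*(2704 - 39919) = 24173*(-37215) = -899598195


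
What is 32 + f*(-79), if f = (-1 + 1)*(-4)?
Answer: 32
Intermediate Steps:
f = 0 (f = 0*(-4) = 0)
32 + f*(-79) = 32 + 0*(-79) = 32 + 0 = 32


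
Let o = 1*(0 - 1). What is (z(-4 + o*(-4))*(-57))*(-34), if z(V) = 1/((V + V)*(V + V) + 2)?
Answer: 969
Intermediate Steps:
o = -1 (o = 1*(-1) = -1)
z(V) = 1/(2 + 4*V²) (z(V) = 1/((2*V)*(2*V) + 2) = 1/(4*V² + 2) = 1/(2 + 4*V²))
(z(-4 + o*(-4))*(-57))*(-34) = ((1/(2*(1 + 2*(-4 - 1*(-4))²)))*(-57))*(-34) = ((1/(2*(1 + 2*(-4 + 4)²)))*(-57))*(-34) = ((1/(2*(1 + 2*0²)))*(-57))*(-34) = ((1/(2*(1 + 2*0)))*(-57))*(-34) = ((1/(2*(1 + 0)))*(-57))*(-34) = (((½)/1)*(-57))*(-34) = (((½)*1)*(-57))*(-34) = ((½)*(-57))*(-34) = -57/2*(-34) = 969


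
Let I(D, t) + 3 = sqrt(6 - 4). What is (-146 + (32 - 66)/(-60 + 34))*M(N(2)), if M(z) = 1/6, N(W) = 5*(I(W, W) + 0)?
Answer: -627/26 ≈ -24.115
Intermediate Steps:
I(D, t) = -3 + sqrt(2) (I(D, t) = -3 + sqrt(6 - 4) = -3 + sqrt(2))
N(W) = -15 + 5*sqrt(2) (N(W) = 5*((-3 + sqrt(2)) + 0) = 5*(-3 + sqrt(2)) = -15 + 5*sqrt(2))
M(z) = 1/6
(-146 + (32 - 66)/(-60 + 34))*M(N(2)) = (-146 + (32 - 66)/(-60 + 34))*(1/6) = (-146 - 34/(-26))*(1/6) = (-146 - 34*(-1/26))*(1/6) = (-146 + 17/13)*(1/6) = -1881/13*1/6 = -627/26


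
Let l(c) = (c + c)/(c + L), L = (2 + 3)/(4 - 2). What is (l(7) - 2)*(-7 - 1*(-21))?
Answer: -140/19 ≈ -7.3684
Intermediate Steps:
L = 5/2 ≈ 2.5000
l(c) = 2*c/(5/2 + c) (l(c) = (c + c)/(c + 5/2) = (2*c)/(5/2 + c) = 2*c/(5/2 + c))
(l(7) - 2)*(-7 - 1*(-21)) = (4*7/(5 + 2*7) - 2)*(-7 - 1*(-21)) = (4*7/(5 + 14) - 2)*(-7 + 21) = (4*7/19 - 2)*14 = (4*7*(1/19) - 2)*14 = (28/19 - 2)*14 = -10/19*14 = -140/19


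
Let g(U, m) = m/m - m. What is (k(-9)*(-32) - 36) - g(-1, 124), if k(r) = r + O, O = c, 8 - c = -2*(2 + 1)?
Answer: -73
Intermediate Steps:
c = 14 (c = 8 - (-2)*(2 + 1) = 8 - (-2)*3 = 8 - 1*(-6) = 8 + 6 = 14)
O = 14
k(r) = 14 + r (k(r) = r + 14 = 14 + r)
g(U, m) = 1 - m
(k(-9)*(-32) - 36) - g(-1, 124) = ((14 - 9)*(-32) - 36) - (1 - 1*124) = (5*(-32) - 36) - (1 - 124) = (-160 - 36) - 1*(-123) = -196 + 123 = -73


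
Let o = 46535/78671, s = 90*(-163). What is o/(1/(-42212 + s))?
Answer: -2647003870/78671 ≈ -33647.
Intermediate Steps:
s = -14670
o = 46535/78671 (o = 46535*(1/78671) = 46535/78671 ≈ 0.59151)
o/(1/(-42212 + s)) = 46535/(78671*(1/(-42212 - 14670))) = 46535/(78671*(1/(-56882))) = 46535/(78671*(-1/56882)) = (46535/78671)*(-56882) = -2647003870/78671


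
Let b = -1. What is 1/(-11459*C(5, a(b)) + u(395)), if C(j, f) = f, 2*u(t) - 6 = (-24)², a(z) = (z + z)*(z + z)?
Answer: -1/45545 ≈ -2.1956e-5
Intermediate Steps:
a(z) = 4*z² (a(z) = (2*z)*(2*z) = 4*z²)
u(t) = 291 (u(t) = 3 + (½)*(-24)² = 3 + (½)*576 = 3 + 288 = 291)
1/(-11459*C(5, a(b)) + u(395)) = 1/(-45836*(-1)² + 291) = 1/(-45836 + 291) = 1/(-45545) = -1/45545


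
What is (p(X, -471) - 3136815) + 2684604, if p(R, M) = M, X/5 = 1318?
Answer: -452682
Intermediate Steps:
X = 6590 (X = 5*1318 = 6590)
(p(X, -471) - 3136815) + 2684604 = (-471 - 3136815) + 2684604 = -3137286 + 2684604 = -452682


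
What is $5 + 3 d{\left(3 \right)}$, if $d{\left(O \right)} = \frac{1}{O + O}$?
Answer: $\frac{11}{2} \approx 5.5$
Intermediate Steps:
$d{\left(O \right)} = \frac{1}{2 O}$
$5 + 3 d{\left(3 \right)} = 5 + 3 \frac{1}{2 \cdot 3} = 5 + 3 \cdot \frac{1}{2} \cdot \frac{1}{3} = 5 + 3 \cdot \frac{1}{6} = 5 + \frac{1}{2} = \frac{11}{2}$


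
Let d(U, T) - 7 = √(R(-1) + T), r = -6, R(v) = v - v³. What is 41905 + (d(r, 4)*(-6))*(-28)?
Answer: 43417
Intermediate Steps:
d(U, T) = 7 + √T (d(U, T) = 7 + √((-1 - 1*(-1)³) + T) = 7 + √((-1 - 1*(-1)) + T) = 7 + √((-1 + 1) + T) = 7 + √(0 + T) = 7 + √T)
41905 + (d(r, 4)*(-6))*(-28) = 41905 + ((7 + √4)*(-6))*(-28) = 41905 + ((7 + 2)*(-6))*(-28) = 41905 + (9*(-6))*(-28) = 41905 - 54*(-28) = 41905 + 1512 = 43417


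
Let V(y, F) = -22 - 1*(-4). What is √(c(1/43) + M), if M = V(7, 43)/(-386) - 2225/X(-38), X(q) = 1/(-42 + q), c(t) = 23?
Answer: 4*√414448779/193 ≈ 421.93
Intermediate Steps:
V(y, F) = -18 (V(y, F) = -22 + 4 = -18)
M = 34354009/193 (M = -18/(-386) - 2225/(1/(-42 - 38)) = -18*(-1/386) - 2225/(1/(-80)) = 9/193 - 2225/(-1/80) = 9/193 - 2225*(-80) = 9/193 + 178000 = 34354009/193 ≈ 1.7800e+5)
√(c(1/43) + M) = √(23 + 34354009/193) = √(34358448/193) = 4*√414448779/193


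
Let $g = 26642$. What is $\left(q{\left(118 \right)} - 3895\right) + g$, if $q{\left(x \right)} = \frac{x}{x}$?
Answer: $22748$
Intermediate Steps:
$q{\left(x \right)} = 1$
$\left(q{\left(118 \right)} - 3895\right) + g = \left(1 - 3895\right) + 26642 = -3894 + 26642 = 22748$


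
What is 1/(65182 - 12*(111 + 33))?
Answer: 1/63454 ≈ 1.5759e-5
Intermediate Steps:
1/(65182 - 12*(111 + 33)) = 1/(65182 - 12*144) = 1/(65182 - 1728) = 1/63454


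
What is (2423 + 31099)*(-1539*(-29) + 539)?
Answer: 1514188740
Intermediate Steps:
(2423 + 31099)*(-1539*(-29) + 539) = 33522*(44631 + 539) = 33522*45170 = 1514188740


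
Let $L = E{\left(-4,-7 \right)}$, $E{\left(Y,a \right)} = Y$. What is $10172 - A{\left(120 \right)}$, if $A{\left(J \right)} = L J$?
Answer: $10652$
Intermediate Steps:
$L = -4$
$A{\left(J \right)} = - 4 J$
$10172 - A{\left(120 \right)} = 10172 - \left(-4\right) 120 = 10172 - -480 = 10172 + 480 = 10652$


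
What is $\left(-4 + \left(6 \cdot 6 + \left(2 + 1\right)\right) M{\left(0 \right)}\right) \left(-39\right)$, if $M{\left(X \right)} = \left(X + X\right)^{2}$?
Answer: $156$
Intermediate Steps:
$M{\left(X \right)} = 4 X^{2}$ ($M{\left(X \right)} = \left(2 X\right)^{2} = 4 X^{2}$)
$\left(-4 + \left(6 \cdot 6 + \left(2 + 1\right)\right) M{\left(0 \right)}\right) \left(-39\right) = \left(-4 + \left(6 \cdot 6 + \left(2 + 1\right)\right) 4 \cdot 0^{2}\right) \left(-39\right) = \left(-4 + \left(36 + 3\right) 4 \cdot 0\right) \left(-39\right) = \left(-4 + 39 \cdot 0\right) \left(-39\right) = \left(-4 + 0\right) \left(-39\right) = \left(-4\right) \left(-39\right) = 156$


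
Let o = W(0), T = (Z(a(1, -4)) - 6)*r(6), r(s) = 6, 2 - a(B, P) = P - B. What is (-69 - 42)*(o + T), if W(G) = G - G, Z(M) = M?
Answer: -666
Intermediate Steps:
a(B, P) = 2 + B - P (a(B, P) = 2 - (P - B) = 2 + (B - P) = 2 + B - P)
T = 6 (T = ((2 + 1 - 1*(-4)) - 6)*6 = ((2 + 1 + 4) - 6)*6 = (7 - 6)*6 = 1*6 = 6)
W(G) = 0
o = 0
(-69 - 42)*(o + T) = (-69 - 42)*(0 + 6) = -111*6 = -666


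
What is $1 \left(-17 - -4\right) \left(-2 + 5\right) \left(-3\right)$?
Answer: $117$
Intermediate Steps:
$1 \left(-17 - -4\right) \left(-2 + 5\right) \left(-3\right) = 1 \left(-17 + 4\right) 3 \left(-3\right) = 1 \left(-13\right) \left(-9\right) = \left(-13\right) \left(-9\right) = 117$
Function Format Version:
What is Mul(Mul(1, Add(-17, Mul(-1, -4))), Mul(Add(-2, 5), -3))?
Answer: 117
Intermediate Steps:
Mul(Mul(1, Add(-17, Mul(-1, -4))), Mul(Add(-2, 5), -3)) = Mul(Mul(1, Add(-17, 4)), Mul(3, -3)) = Mul(Mul(1, -13), -9) = Mul(-13, -9) = 117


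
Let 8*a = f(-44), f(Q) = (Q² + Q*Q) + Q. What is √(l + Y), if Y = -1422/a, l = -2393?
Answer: I*√243816485/319 ≈ 48.949*I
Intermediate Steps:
f(Q) = Q + 2*Q² (f(Q) = (Q² + Q²) + Q = 2*Q² + Q = Q + 2*Q²)
a = 957/2 (a = (-44*(1 + 2*(-44)))/8 = (-44*(1 - 88))/8 = (-44*(-87))/8 = (⅛)*3828 = 957/2 ≈ 478.50)
Y = -948/319 (Y = -1422/957/2 = -1422*2/957 = -948/319 ≈ -2.9718)
√(l + Y) = √(-2393 - 948/319) = √(-764315/319) = I*√243816485/319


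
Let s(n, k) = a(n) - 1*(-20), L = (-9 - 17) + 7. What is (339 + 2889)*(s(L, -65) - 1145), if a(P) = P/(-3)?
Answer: -3611056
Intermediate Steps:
a(P) = -P/3 (a(P) = P*(-⅓) = -P/3)
L = -19 (L = -26 + 7 = -19)
s(n, k) = 20 - n/3 (s(n, k) = -n/3 - 1*(-20) = -n/3 + 20 = 20 - n/3)
(339 + 2889)*(s(L, -65) - 1145) = (339 + 2889)*((20 - ⅓*(-19)) - 1145) = 3228*((20 + 19/3) - 1145) = 3228*(79/3 - 1145) = 3228*(-3356/3) = -3611056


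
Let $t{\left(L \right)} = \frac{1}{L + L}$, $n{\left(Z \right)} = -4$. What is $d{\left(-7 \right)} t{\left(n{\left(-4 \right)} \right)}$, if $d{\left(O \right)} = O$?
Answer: $\frac{7}{8} \approx 0.875$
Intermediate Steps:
$t{\left(L \right)} = \frac{1}{2 L}$
$d{\left(-7 \right)} t{\left(n{\left(-4 \right)} \right)} = - 7 \frac{1}{2 \left(-4\right)} = - 7 \cdot \frac{1}{2} \left(- \frac{1}{4}\right) = \left(-7\right) \left(- \frac{1}{8}\right) = \frac{7}{8}$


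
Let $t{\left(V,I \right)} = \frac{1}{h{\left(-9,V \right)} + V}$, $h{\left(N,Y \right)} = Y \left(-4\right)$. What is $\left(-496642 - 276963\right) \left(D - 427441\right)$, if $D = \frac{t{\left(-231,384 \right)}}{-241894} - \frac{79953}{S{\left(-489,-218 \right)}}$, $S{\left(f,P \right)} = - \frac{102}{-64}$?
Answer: $\frac{150417961392673082525}{407107602} \approx 3.6948 \cdot 10^{11}$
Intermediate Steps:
$S{\left(f,P \right)} = \frac{51}{32}$ ($S{\left(f,P \right)} = \left(-102\right) \left(- \frac{1}{64}\right) = \frac{51}{32}$)
$h{\left(N,Y \right)} = - 4 Y$
$t{\left(V,I \right)} = - \frac{1}{3 V}$ ($t{\left(V,I \right)} = \frac{1}{- 4 V + V} = \frac{1}{\left(-3\right) V} = - \frac{1}{3 V}$)
$D = - \frac{142962396058961}{2849753214}$ ($D = \frac{\left(- \frac{1}{3}\right) \frac{1}{-231}}{-241894} - \frac{79953}{\frac{51}{32}} = \left(- \frac{1}{3}\right) \left(- \frac{1}{231}\right) \left(- \frac{1}{241894}\right) - \frac{852832}{17} = \frac{1}{693} \left(- \frac{1}{241894}\right) - \frac{852832}{17} = - \frac{1}{167632542} - \frac{852832}{17} = - \frac{142962396058961}{2849753214} \approx -50167.0$)
$\left(-496642 - 276963\right) \left(D - 427441\right) = \left(-496642 - 276963\right) \left(- \frac{142962396058961}{2849753214} - 427441\right) = \left(-773605\right) \left(- \frac{1361063759604335}{2849753214}\right) = \frac{150417961392673082525}{407107602}$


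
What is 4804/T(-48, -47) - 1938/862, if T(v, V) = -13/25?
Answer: -51775697/5603 ≈ -9240.7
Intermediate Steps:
T(v, V) = -13/25 (T(v, V) = -13*1/25 = -13/25)
4804/T(-48, -47) - 1938/862 = 4804/(-13/25) - 1938/862 = 4804*(-25/13) - 1938*1/862 = -120100/13 - 969/431 = -51775697/5603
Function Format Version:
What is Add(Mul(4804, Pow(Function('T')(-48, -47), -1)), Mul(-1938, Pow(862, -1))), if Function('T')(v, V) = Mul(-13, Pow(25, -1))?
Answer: Rational(-51775697, 5603) ≈ -9240.7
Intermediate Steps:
Function('T')(v, V) = Rational(-13, 25) (Function('T')(v, V) = Mul(-13, Rational(1, 25)) = Rational(-13, 25))
Add(Mul(4804, Pow(Function('T')(-48, -47), -1)), Mul(-1938, Pow(862, -1))) = Add(Mul(4804, Pow(Rational(-13, 25), -1)), Mul(-1938, Pow(862, -1))) = Add(Mul(4804, Rational(-25, 13)), Mul(-1938, Rational(1, 862))) = Add(Rational(-120100, 13), Rational(-969, 431)) = Rational(-51775697, 5603)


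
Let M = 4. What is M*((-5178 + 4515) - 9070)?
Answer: -38932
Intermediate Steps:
M*((-5178 + 4515) - 9070) = 4*((-5178 + 4515) - 9070) = 4*(-663 - 9070) = 4*(-9733) = -38932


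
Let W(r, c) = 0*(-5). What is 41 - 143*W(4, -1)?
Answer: 41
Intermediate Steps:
W(r, c) = 0
41 - 143*W(4, -1) = 41 - 143*0 = 41 + 0 = 41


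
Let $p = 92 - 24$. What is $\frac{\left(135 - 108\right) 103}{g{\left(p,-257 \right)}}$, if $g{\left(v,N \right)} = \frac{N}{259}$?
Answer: $- \frac{720279}{257} \approx -2802.6$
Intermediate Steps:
$p = 68$
$g{\left(v,N \right)} = \frac{N}{259}$ ($g{\left(v,N \right)} = N \frac{1}{259} = \frac{N}{259}$)
$\frac{\left(135 - 108\right) 103}{g{\left(p,-257 \right)}} = \frac{\left(135 - 108\right) 103}{\frac{1}{259} \left(-257\right)} = \frac{\left(135 - 108\right) 103}{- \frac{257}{259}} = \left(135 - 108\right) 103 \left(- \frac{259}{257}\right) = 27 \cdot 103 \left(- \frac{259}{257}\right) = 2781 \left(- \frac{259}{257}\right) = - \frac{720279}{257}$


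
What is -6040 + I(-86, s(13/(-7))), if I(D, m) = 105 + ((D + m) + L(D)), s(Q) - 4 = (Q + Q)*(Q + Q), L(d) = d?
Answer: -298371/49 ≈ -6089.2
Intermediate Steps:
s(Q) = 4 + 4*Q² (s(Q) = 4 + (Q + Q)*(Q + Q) = 4 + (2*Q)*(2*Q) = 4 + 4*Q²)
I(D, m) = 105 + m + 2*D (I(D, m) = 105 + ((D + m) + D) = 105 + (m + 2*D) = 105 + m + 2*D)
-6040 + I(-86, s(13/(-7))) = -6040 + (105 + (4 + 4*(13/(-7))²) + 2*(-86)) = -6040 + (105 + (4 + 4*(13*(-⅐))²) - 172) = -6040 + (105 + (4 + 4*(-13/7)²) - 172) = -6040 + (105 + (4 + 4*(169/49)) - 172) = -6040 + (105 + (4 + 676/49) - 172) = -6040 + (105 + 872/49 - 172) = -6040 - 2411/49 = -298371/49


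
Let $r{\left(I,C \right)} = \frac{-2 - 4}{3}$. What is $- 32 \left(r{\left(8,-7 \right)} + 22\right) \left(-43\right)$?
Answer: $27520$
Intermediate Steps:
$r{\left(I,C \right)} = -2$ ($r{\left(I,C \right)} = \left(-2 - 4\right) \frac{1}{3} = \left(-6\right) \frac{1}{3} = -2$)
$- 32 \left(r{\left(8,-7 \right)} + 22\right) \left(-43\right) = - 32 \left(-2 + 22\right) \left(-43\right) = \left(-32\right) 20 \left(-43\right) = \left(-640\right) \left(-43\right) = 27520$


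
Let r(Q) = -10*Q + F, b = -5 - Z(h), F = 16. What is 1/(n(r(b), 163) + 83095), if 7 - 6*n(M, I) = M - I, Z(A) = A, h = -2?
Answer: 3/249347 ≈ 1.2031e-5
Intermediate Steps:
b = -3 (b = -5 - 1*(-2) = -5 + 2 = -3)
r(Q) = 16 - 10*Q (r(Q) = -10*Q + 16 = 16 - 10*Q)
n(M, I) = 7/6 - M/6 + I/6 (n(M, I) = 7/6 - (M - I)/6 = 7/6 + (-M/6 + I/6) = 7/6 - M/6 + I/6)
1/(n(r(b), 163) + 83095) = 1/((7/6 - (16 - 10*(-3))/6 + (1/6)*163) + 83095) = 1/((7/6 - (16 + 30)/6 + 163/6) + 83095) = 1/((7/6 - 1/6*46 + 163/6) + 83095) = 1/((7/6 - 23/3 + 163/6) + 83095) = 1/(62/3 + 83095) = 1/(249347/3) = 3/249347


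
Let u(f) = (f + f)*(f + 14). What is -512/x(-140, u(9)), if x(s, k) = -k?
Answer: 256/207 ≈ 1.2367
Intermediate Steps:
u(f) = 2*f*(14 + f) (u(f) = (2*f)*(14 + f) = 2*f*(14 + f))
-512/x(-140, u(9)) = -512*(-1/(18*(14 + 9))) = -512/((-2*9*23)) = -512/((-1*414)) = -512/(-414) = -512*(-1/414) = 256/207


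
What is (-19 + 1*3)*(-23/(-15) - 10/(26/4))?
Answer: 16/195 ≈ 0.082051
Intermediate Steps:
(-19 + 1*3)*(-23/(-15) - 10/(26/4)) = (-19 + 3)*(-23*(-1/15) - 10/(26*(¼))) = -16*(23/15 - 10/13/2) = -16*(23/15 - 10*2/13) = -16*(23/15 - 20/13) = -16*(-1/195) = 16/195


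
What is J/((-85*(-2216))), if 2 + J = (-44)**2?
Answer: 967/94180 ≈ 0.010268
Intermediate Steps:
J = 1934 (J = -2 + (-44)**2 = -2 + 1936 = 1934)
J/((-85*(-2216))) = 1934/((-85*(-2216))) = 1934/188360 = 1934*(1/188360) = 967/94180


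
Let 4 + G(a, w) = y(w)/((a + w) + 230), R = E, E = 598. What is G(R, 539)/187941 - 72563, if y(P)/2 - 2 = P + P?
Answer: -18642548327669/256915347 ≈ -72563.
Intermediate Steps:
y(P) = 4 + 4*P (y(P) = 4 + 2*(P + P) = 4 + 2*(2*P) = 4 + 4*P)
R = 598
G(a, w) = -4 + (4 + 4*w)/(230 + a + w) (G(a, w) = -4 + (4 + 4*w)/((a + w) + 230) = -4 + (4 + 4*w)/(230 + a + w))
G(R, 539)/187941 - 72563 = (4*(-229 - 1*598)/(230 + 598 + 539))/187941 - 72563 = (4*(-229 - 598)/1367)*(1/187941) - 72563 = (4*(1/1367)*(-827))*(1/187941) - 72563 = -3308/1367*1/187941 - 72563 = -3308/256915347 - 72563 = -18642548327669/256915347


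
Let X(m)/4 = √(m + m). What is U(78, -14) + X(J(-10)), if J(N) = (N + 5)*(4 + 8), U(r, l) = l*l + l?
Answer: 182 + 8*I*√30 ≈ 182.0 + 43.818*I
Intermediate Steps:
U(r, l) = l + l² (U(r, l) = l² + l = l + l²)
J(N) = 60 + 12*N (J(N) = (5 + N)*12 = 60 + 12*N)
X(m) = 4*√2*√m (X(m) = 4*√(m + m) = 4*√(2*m) = 4*(√2*√m) = 4*√2*√m)
U(78, -14) + X(J(-10)) = -14*(1 - 14) + 4*√2*√(60 + 12*(-10)) = -14*(-13) + 4*√2*√(60 - 120) = 182 + 4*√2*√(-60) = 182 + 4*√2*(2*I*√15) = 182 + 8*I*√30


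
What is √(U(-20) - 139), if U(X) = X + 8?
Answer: I*√151 ≈ 12.288*I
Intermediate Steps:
U(X) = 8 + X
√(U(-20) - 139) = √((8 - 20) - 139) = √(-12 - 139) = √(-151) = I*√151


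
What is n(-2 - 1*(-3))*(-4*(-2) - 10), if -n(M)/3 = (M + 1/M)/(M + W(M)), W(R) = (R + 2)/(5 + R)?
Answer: 8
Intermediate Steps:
W(R) = (2 + R)/(5 + R)
n(M) = -3*(M + 1/M)/(M + (2 + M)/(5 + M))
n(-2 - 1*(-3))*(-4*(-2) - 10) = (-3*(1 + (-2 - 1*(-3))**2)*(5 + (-2 - 1*(-3)))/((-2 - 1*(-3))*(2 + (-2 - 1*(-3)) + (-2 - 1*(-3))*(5 + (-2 - 1*(-3))))))*(-4*(-2) - 10) = (-3*(1 + (-2 + 3)**2)*(5 + (-2 + 3))/((-2 + 3)*(2 + (-2 + 3) + (-2 + 3)*(5 + (-2 + 3)))))*(8 - 10) = -3*(1 + 1**2)*(5 + 1)/(1*(2 + 1 + 1*(5 + 1)))*(-2) = -3*1*(1 + 1)*6/(2 + 1 + 1*6)*(-2) = -3*1*2*6/(2 + 1 + 6)*(-2) = -3*1*2*6/9*(-2) = -3*1*1/9*2*6*(-2) = -4*(-2) = 8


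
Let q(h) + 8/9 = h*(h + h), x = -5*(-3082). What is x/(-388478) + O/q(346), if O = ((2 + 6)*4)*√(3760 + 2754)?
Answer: -7705/194239 + 9*√6514/67340 ≈ -0.028881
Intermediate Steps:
x = 15410
q(h) = -8/9 + 2*h² (q(h) = -8/9 + h*(h + h) = -8/9 + h*(2*h) = -8/9 + 2*h²)
O = 32*√6514 (O = (8*4)*√6514 = 32*√6514 ≈ 2582.7)
x/(-388478) + O/q(346) = 15410/(-388478) + (32*√6514)/(-8/9 + 2*346²) = 15410*(-1/388478) + (32*√6514)/(-8/9 + 2*119716) = -7705/194239 + (32*√6514)/(-8/9 + 239432) = -7705/194239 + (32*√6514)/(2154880/9) = -7705/194239 + (32*√6514)*(9/2154880) = -7705/194239 + 9*√6514/67340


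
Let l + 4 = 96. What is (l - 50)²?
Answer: 1764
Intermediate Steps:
l = 92 (l = -4 + 96 = 92)
(l - 50)² = (92 - 50)² = 42² = 1764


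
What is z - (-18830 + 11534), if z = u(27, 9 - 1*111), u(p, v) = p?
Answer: 7323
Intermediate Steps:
z = 27
z - (-18830 + 11534) = 27 - (-18830 + 11534) = 27 - 1*(-7296) = 27 + 7296 = 7323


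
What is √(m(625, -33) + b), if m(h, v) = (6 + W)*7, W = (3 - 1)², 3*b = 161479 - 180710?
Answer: I*√57063/3 ≈ 79.626*I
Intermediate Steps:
b = -19231/3 (b = (161479 - 180710)/3 = (⅓)*(-19231) = -19231/3 ≈ -6410.3)
W = 4 (W = 2² = 4)
m(h, v) = 70 (m(h, v) = (6 + 4)*7 = 10*7 = 70)
√(m(625, -33) + b) = √(70 - 19231/3) = √(-19021/3) = I*√57063/3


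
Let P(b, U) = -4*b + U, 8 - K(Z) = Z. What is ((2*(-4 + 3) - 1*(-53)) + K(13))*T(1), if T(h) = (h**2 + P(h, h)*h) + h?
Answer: -46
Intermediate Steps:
K(Z) = 8 - Z
P(b, U) = U - 4*b
T(h) = h - 2*h**2 (T(h) = (h**2 + (h - 4*h)*h) + h = (h**2 + (-3*h)*h) + h = (h**2 - 3*h**2) + h = -2*h**2 + h = h - 2*h**2)
((2*(-4 + 3) - 1*(-53)) + K(13))*T(1) = ((2*(-4 + 3) - 1*(-53)) + (8 - 1*13))*(1*(1 - 2*1)) = ((2*(-1) + 53) + (8 - 13))*(1*(1 - 2)) = ((-2 + 53) - 5)*(1*(-1)) = (51 - 5)*(-1) = 46*(-1) = -46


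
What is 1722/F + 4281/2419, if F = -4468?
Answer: 7480995/5404046 ≈ 1.3843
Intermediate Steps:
1722/F + 4281/2419 = 1722/(-4468) + 4281/2419 = 1722*(-1/4468) + 4281*(1/2419) = -861/2234 + 4281/2419 = 7480995/5404046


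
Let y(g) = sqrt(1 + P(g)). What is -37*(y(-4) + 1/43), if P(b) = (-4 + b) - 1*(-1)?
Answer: -37/43 - 37*I*sqrt(6) ≈ -0.86047 - 90.631*I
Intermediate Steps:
P(b) = -3 + b (P(b) = (-4 + b) + 1 = -3 + b)
y(g) = sqrt(-2 + g) (y(g) = sqrt(1 + (-3 + g)) = sqrt(-2 + g))
-37*(y(-4) + 1/43) = -37*(sqrt(-2 - 4) + 1/43) = -37*(sqrt(-6) + 1/43) = -37*(I*sqrt(6) + 1/43) = -37*(1/43 + I*sqrt(6)) = -37/43 - 37*I*sqrt(6)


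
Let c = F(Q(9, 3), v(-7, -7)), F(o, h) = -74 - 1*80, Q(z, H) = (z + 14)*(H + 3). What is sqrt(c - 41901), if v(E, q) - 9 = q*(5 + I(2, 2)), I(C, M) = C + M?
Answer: I*sqrt(42055) ≈ 205.07*I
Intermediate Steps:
Q(z, H) = (3 + H)*(14 + z) (Q(z, H) = (14 + z)*(3 + H) = (3 + H)*(14 + z))
v(E, q) = 9 + 9*q (v(E, q) = 9 + q*(5 + (2 + 2)) = 9 + q*(5 + 4) = 9 + q*9 = 9 + 9*q)
F(o, h) = -154 (F(o, h) = -74 - 80 = -154)
c = -154
sqrt(c - 41901) = sqrt(-154 - 41901) = sqrt(-42055) = I*sqrt(42055)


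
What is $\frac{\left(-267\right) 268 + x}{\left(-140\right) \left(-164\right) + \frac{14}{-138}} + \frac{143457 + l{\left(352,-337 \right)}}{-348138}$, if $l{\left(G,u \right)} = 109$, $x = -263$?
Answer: $- \frac{139474548814}{39395122011} \approx -3.5404$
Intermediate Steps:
$\frac{\left(-267\right) 268 + x}{\left(-140\right) \left(-164\right) + \frac{14}{-138}} + \frac{143457 + l{\left(352,-337 \right)}}{-348138} = \frac{\left(-267\right) 268 - 263}{\left(-140\right) \left(-164\right) + \frac{14}{-138}} + \frac{143457 + 109}{-348138} = \frac{-71556 - 263}{22960 + 14 \left(- \frac{1}{138}\right)} + 143566 \left(- \frac{1}{348138}\right) = - \frac{71819}{22960 - \frac{7}{69}} - \frac{71783}{174069} = - \frac{71819}{\frac{1584233}{69}} - \frac{71783}{174069} = \left(-71819\right) \frac{69}{1584233} - \frac{71783}{174069} = - \frac{4955511}{1584233} - \frac{71783}{174069} = - \frac{139474548814}{39395122011}$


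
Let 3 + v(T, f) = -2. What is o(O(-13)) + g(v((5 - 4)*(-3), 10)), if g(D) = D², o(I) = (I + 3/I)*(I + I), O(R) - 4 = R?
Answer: 193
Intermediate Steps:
v(T, f) = -5 (v(T, f) = -3 - 2 = -5)
O(R) = 4 + R
o(I) = 2*I*(I + 3/I) (o(I) = (I + 3/I)*(2*I) = 2*I*(I + 3/I))
o(O(-13)) + g(v((5 - 4)*(-3), 10)) = (6 + 2*(4 - 13)²) + (-5)² = (6 + 2*(-9)²) + 25 = (6 + 2*81) + 25 = (6 + 162) + 25 = 168 + 25 = 193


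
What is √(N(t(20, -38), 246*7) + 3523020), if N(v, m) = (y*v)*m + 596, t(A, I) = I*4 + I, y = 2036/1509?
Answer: 4*√48738583879/503 ≈ 1755.6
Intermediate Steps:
y = 2036/1509 (y = 2036*(1/1509) = 2036/1509 ≈ 1.3492)
t(A, I) = 5*I (t(A, I) = 4*I + I = 5*I)
N(v, m) = 596 + 2036*m*v/1509 (N(v, m) = (2036*v/1509)*m + 596 = 2036*m*v/1509 + 596 = 596 + 2036*m*v/1509)
√(N(t(20, -38), 246*7) + 3523020) = √((596 + 2036*(246*7)*(5*(-38))/1509) + 3523020) = √((596 + (2036/1509)*1722*(-190)) + 3523020) = √((596 - 222046160/503) + 3523020) = √(-221746372/503 + 3523020) = √(1550332688/503) = 4*√48738583879/503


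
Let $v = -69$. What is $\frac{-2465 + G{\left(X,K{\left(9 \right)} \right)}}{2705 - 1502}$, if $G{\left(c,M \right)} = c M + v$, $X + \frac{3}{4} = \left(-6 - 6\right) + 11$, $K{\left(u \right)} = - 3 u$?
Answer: $- \frac{9947}{4812} \approx -2.0671$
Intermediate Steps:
$X = - \frac{7}{4}$ ($X = - \frac{3}{4} + \left(\left(-6 - 6\right) + 11\right) = - \frac{3}{4} + \left(-12 + 11\right) = - \frac{3}{4} - 1 = - \frac{7}{4} \approx -1.75$)
$G{\left(c,M \right)} = -69 + M c$ ($G{\left(c,M \right)} = c M - 69 = M c - 69 = -69 + M c$)
$\frac{-2465 + G{\left(X,K{\left(9 \right)} \right)}}{2705 - 1502} = \frac{-2465 - \left(69 - \left(-3\right) 9 \left(- \frac{7}{4}\right)\right)}{2705 - 1502} = \frac{-2465 - \frac{87}{4}}{1203} = \left(-2465 + \left(-69 + \frac{189}{4}\right)\right) \frac{1}{1203} = \left(-2465 - \frac{87}{4}\right) \frac{1}{1203} = \left(- \frac{9947}{4}\right) \frac{1}{1203} = - \frac{9947}{4812}$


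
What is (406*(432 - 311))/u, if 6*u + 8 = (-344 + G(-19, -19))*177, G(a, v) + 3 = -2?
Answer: -294756/61781 ≈ -4.7710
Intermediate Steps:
G(a, v) = -5 (G(a, v) = -3 - 2 = -5)
u = -61781/6 (u = -4/3 + ((-344 - 5)*177)/6 = -4/3 + (-349*177)/6 = -4/3 + (⅙)*(-61773) = -4/3 - 20591/2 = -61781/6 ≈ -10297.)
(406*(432 - 311))/u = (406*(432 - 311))/(-61781/6) = (406*121)*(-6/61781) = 49126*(-6/61781) = -294756/61781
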